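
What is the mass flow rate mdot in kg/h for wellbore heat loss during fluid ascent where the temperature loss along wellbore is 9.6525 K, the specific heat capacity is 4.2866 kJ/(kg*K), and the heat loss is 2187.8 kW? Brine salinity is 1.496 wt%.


mdot = Q_loss / (cp * dT)
mdot = 2187.8 / (4.2866 * 9.6525)
mdot = 52.87554 kg/s
Convert: 52.87554 kg/s * 3600.0 = 1.9035e+05 kg/h
mdot = 1.9035e+05 kg/h


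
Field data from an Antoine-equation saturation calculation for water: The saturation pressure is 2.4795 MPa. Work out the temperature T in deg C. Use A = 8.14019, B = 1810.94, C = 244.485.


T = B / (A - log10(P_sat * 760 / 0.101325)) - C
T = 1810.94 / (8.14019 - log10(2.4795 * 760 / 0.101325)) - 244.485
T = 223.37 deg C


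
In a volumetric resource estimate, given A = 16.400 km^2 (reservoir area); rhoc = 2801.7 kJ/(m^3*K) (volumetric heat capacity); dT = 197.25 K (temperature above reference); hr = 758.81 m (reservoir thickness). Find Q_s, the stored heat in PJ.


Step 1: Vr = A*1e6*hr = 16.4*1e6*758.81 = 1.244448e+10 m^3
Step 2: Q_s = Vr*rhoc*dT/1e12 = 1.244448e+10*2801.7*197.25/1e12 = 6877.3 PJ
Q_s = 6877.3 PJ


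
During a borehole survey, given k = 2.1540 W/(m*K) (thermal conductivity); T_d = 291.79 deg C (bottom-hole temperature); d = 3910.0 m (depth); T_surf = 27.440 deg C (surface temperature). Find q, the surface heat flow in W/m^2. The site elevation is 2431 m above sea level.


Step 1: grad = (T_d - T_surf)/d * 1000 = (291.79 - 27.44)/3910.0 * 1000 = 67.60870 deg C/km
Step 2: q = k * grad / 1000 = 2.154 * 67.60870 / 1000 = 0.14563 W/m^2
q = 0.14563 W/m^2


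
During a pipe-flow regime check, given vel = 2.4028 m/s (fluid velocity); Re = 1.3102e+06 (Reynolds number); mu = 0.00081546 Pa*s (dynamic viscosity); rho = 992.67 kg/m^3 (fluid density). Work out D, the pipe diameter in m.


D = Re * mu / (rho * vel)
D = 1.3102e+06 * 0.00081546 / (992.67 * 2.4028)
D = 0.44794 m


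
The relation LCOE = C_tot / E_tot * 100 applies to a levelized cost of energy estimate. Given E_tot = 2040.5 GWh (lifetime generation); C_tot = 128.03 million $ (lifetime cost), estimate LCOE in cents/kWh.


LCOE = C_tot / E_tot * 100
LCOE = 128.03 / 2040.5 * 100
LCOE = 6.2744 cents/kWh


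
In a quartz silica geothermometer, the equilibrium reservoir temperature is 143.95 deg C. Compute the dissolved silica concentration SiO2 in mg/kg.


SiO2 = 10^(5.19 - 1309/(T_eq + 273.15))
SiO2 = 10^(5.19 - 1309/(143.95 + 273.15))
SiO2 = 112.63 mg/kg


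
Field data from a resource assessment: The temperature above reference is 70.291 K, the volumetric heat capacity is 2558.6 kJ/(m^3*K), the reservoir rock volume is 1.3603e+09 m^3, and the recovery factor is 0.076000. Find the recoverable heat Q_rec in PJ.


Step 1: Q_s = Vr*rhoc*dT/1e12 = 1.3603e+09*2558.6*70.291/1e12 = 244.6453 PJ
Step 2: Q_rec = Q_s * RF = 244.6453 * 0.076 = 18.593 PJ
Q_rec = 18.593 PJ


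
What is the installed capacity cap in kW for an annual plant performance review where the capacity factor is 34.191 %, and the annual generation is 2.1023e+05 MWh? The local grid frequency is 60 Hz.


cap = E_a / (CF/100 * 8760)
cap = 2.1023e+05 / (34.191/100 * 8760)
cap = 70.19057 MW
Convert: 70.19057 MW * 1000.0 = 70191 kW
cap = 70191 kW


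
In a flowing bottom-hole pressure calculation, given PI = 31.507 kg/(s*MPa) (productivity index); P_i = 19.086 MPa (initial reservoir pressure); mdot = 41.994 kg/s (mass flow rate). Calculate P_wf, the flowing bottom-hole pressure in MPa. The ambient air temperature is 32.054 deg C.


P_wf = P_i - mdot / PI
P_wf = 19.086 - 41.994 / 31.507
P_wf = 17.753 MPa


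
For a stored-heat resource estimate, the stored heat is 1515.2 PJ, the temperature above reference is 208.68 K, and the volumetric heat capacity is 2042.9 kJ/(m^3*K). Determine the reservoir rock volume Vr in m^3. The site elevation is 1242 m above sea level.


Vr = Q_s * 1e12 / (rhoc * dT)
Vr = 1515.2 * 1e12 / (2042.9 * 208.68)
Vr = 3.5542e+09 m^3


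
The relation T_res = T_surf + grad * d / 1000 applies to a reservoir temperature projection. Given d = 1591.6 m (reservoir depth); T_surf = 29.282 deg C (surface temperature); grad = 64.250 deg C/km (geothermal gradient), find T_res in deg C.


T_res = T_surf + grad * d / 1000
T_res = 29.282 + 64.250 * 1591.6 / 1000
T_res = 131.54 deg C


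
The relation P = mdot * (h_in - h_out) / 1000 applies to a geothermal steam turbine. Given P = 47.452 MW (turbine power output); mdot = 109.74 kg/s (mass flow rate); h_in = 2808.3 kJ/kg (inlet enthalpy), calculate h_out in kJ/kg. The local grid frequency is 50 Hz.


h_out = h_in - P * 1000 / mdot
h_out = 2808.3 - 47.452 * 1000 / 109.74
h_out = 2375.9 kJ/kg


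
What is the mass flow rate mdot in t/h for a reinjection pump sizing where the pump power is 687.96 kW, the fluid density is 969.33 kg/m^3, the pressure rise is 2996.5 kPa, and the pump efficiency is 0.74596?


mdot = P_pump * rho * eta / dP
mdot = 687.96 * 969.33 * 0.74596 / 2996.5
mdot = 166.0107 kg/s
Convert: 166.0107 kg/s * 3.6 = 597.64 t/h
mdot = 597.64 t/h


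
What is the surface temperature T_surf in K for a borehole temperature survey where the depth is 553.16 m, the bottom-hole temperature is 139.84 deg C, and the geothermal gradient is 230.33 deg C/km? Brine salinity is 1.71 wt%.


T_surf = T_d - grad * d / 1000
T_surf = 139.84 - 230.33 * 553.16 / 1000
T_surf = 12.43066 deg C
Convert to K: 12.43066 + 273.15 = 285.58 K
T_surf = 285.58 K


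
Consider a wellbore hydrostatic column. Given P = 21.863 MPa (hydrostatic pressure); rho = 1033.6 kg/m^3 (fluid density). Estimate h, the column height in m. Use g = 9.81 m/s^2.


h = P * 1e6 / (g * rho)
h = 21.863 * 1e6 / (9.81 * 1033.6)
h = 2156.2 m


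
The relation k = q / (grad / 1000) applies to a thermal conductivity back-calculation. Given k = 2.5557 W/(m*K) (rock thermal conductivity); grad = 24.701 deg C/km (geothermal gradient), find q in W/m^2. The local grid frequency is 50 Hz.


q = k * grad / 1000
q = 2.5557 * 24.701 / 1000
q = 0.063128 W/m^2


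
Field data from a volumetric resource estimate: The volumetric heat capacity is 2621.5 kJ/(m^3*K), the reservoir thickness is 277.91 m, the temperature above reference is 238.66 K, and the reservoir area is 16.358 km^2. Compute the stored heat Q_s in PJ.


Step 1: Vr = A*1e6*hr = 16.358*1e6*277.91 = 4.546052e+09 m^3
Step 2: Q_s = Vr*rhoc*dT/1e12 = 4.546052e+09*2621.5*238.66/1e12 = 2844.2 PJ
Q_s = 2844.2 PJ


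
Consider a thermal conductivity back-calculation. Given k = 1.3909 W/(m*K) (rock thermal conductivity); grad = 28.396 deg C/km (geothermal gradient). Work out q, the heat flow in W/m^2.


q = k * grad / 1000
q = 1.3909 * 28.396 / 1000
q = 0.039496 W/m^2


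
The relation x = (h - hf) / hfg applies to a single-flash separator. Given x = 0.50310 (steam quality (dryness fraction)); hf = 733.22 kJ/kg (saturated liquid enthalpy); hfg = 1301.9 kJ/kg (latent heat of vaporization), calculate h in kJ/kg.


h = hf + x * hfg
h = 733.22 + 0.50310 * 1301.9
h = 1388.2 kJ/kg


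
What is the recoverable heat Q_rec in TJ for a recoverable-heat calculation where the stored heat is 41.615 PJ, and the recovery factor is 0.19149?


Q_rec = Q_s * RF
Q_rec = 41.615 * 0.19149
Q_rec = 7.968856 PJ
Convert: 7.968856 PJ * 1000.0 = 7968.9 TJ
Q_rec = 7968.9 TJ


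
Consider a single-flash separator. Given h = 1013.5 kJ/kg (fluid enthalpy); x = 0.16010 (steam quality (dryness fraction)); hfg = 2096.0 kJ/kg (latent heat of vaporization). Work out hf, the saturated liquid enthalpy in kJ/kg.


hf = h - x * hfg
hf = 1013.5 - 0.16010 * 2096.0
hf = 677.93 kJ/kg


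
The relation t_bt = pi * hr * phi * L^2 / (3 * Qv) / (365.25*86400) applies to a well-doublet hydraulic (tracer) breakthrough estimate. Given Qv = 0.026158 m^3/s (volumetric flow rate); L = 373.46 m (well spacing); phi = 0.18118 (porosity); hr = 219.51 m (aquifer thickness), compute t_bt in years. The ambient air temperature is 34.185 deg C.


t_bt = pi * hr * phi * L^2 / (3 * Qv) / (365.25*86400)
t_bt = pi * 219.51 * 0.18118 * 373.46^2 / (3 * 0.026158) / (365.25*86400)
t_bt = 7.0368 years


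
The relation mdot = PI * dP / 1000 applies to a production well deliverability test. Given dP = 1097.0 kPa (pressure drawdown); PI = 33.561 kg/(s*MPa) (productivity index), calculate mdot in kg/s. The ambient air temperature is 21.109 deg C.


mdot = PI * dP / 1000
mdot = 33.561 * 1097.0 / 1000
mdot = 36.816 kg/s


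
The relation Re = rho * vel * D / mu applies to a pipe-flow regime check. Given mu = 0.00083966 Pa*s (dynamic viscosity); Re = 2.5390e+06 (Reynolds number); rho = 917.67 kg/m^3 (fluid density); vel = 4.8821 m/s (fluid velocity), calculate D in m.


D = Re * mu / (rho * vel)
D = 2.5390e+06 * 0.00083966 / (917.67 * 4.8821)
D = 0.47585 m


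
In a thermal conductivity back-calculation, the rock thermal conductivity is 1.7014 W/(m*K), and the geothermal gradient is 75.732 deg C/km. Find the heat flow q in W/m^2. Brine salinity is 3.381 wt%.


q = k * grad / 1000
q = 1.7014 * 75.732 / 1000
q = 0.12885 W/m^2


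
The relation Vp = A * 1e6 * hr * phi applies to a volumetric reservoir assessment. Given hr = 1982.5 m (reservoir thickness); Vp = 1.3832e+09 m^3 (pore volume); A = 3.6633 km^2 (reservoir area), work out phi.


phi = Vp / (A * 1e6 * hr)
phi = 1.3832e+09 / (3.6633 * 1e6 * 1982.5)
phi = 0.19046


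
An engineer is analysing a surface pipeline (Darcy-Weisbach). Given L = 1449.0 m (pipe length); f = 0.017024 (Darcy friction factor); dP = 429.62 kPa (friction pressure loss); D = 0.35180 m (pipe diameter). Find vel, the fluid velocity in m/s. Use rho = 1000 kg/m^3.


vel = sqrt(dP*1000*2*D / (f*L*rho))
vel = sqrt(429.62*1000*2*0.35180 / (0.017024*1449.0*1000))
vel = 3.5006 m/s


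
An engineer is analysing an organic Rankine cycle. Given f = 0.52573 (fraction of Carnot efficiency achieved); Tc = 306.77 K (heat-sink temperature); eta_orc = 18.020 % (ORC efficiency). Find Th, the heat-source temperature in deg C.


Th = Tc / (1 - (eta_orc/100)/f)
Th = 306.77 / (1 - (18.020/100)/0.52573)
Th = 466.7560 K
Convert to deg C: 466.7560 - 273.15 = 193.61 deg C
Th = 193.61 deg C


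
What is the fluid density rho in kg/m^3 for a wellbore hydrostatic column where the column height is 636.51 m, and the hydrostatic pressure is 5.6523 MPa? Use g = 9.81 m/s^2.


rho = P * 1e6 / (g * h)
rho = 5.6523 * 1e6 / (9.81 * 636.51)
rho = 905.21 kg/m^3


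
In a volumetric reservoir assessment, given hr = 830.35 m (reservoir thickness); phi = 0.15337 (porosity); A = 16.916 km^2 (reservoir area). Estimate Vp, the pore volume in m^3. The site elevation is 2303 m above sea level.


Vp = A * 1e6 * hr * phi
Vp = 16.916 * 1e6 * 830.35 * 0.15337
Vp = 2.1543e+09 m^3


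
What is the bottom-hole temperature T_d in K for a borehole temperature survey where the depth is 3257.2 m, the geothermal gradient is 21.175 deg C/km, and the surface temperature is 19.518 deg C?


T_d = T_surf + grad * d / 1000
T_d = 19.518 + 21.175 * 3257.2 / 1000
T_d = 88.48921 deg C
Convert to K: 88.48921 + 273.15 = 361.64 K
T_d = 361.64 K


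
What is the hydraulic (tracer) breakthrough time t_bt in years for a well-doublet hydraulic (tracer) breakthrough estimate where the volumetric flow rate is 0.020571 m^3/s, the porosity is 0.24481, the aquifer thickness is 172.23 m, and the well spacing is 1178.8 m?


t_bt = pi * hr * phi * L^2 / (3 * Qv) / (365.25*86400)
t_bt = pi * 172.23 * 0.24481 * 1178.8^2 / (3 * 0.020571) / (365.25*86400)
t_bt = 94.512 years


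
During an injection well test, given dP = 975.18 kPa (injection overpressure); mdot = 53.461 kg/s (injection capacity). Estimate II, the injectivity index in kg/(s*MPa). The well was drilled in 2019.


II = mdot * 1000 / dP
II = 53.461 * 1000 / 975.18
II = 54.822 kg/(s*MPa)


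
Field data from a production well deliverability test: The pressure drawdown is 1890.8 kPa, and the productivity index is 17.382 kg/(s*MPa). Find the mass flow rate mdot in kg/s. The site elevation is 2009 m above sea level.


mdot = PI * dP / 1000
mdot = 17.382 * 1890.8 / 1000
mdot = 32.866 kg/s


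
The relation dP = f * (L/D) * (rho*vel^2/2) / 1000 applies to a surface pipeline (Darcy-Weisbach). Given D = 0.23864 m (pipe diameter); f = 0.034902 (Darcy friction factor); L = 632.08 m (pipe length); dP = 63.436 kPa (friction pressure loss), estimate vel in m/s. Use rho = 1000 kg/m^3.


vel = sqrt(dP*1000*2*D / (f*L*rho))
vel = sqrt(63.436*1000*2*0.23864 / (0.034902*632.08*1000))
vel = 1.1715 m/s


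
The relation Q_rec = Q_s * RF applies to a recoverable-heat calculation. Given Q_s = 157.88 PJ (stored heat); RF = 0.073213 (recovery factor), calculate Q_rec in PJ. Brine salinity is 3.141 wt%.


Q_rec = Q_s * RF
Q_rec = 157.88 * 0.073213
Q_rec = 11.559 PJ


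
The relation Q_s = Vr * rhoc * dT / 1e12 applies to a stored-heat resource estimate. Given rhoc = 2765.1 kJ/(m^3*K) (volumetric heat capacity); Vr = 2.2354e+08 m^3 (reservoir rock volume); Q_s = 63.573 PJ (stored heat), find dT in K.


dT = Q_s * 1e12 / (Vr * rhoc)
dT = 63.573 * 1e12 / (2.2354e+08 * 2765.1)
dT = 102.85 K


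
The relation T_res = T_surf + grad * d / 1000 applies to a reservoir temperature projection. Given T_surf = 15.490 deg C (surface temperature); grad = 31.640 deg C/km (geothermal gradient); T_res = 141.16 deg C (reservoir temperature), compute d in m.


d = (T_res - T_surf) / grad * 1000
d = (141.16 - 15.490) / 31.640 * 1000
d = 3971.9 m


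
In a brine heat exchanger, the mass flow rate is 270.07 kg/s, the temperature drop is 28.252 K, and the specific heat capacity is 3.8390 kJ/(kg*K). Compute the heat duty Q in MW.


Q = mdot * cp * dT / 1000
Q = 270.07 * 3.8390 * 28.252 / 1000
Q = 29.292 MW


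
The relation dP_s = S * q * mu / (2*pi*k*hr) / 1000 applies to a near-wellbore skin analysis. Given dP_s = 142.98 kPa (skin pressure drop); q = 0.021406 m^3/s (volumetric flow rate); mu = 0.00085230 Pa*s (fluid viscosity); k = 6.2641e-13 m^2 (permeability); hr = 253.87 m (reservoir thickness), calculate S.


S = dP_s * 1000 * 2*pi*k*hr / (q*mu)
S = 142.98 * 1000 * 2*pi*6.2641e-13*253.87 / (0.021406*0.00085230)
S = 7.8306


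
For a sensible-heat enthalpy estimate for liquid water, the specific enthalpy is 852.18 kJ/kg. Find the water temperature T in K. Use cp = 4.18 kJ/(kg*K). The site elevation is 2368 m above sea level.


T = h / cp
T = 852.18 / 4.18
T = 203.8708 deg C
Convert to K: 203.8708 + 273.15 = 477.02 K
T = 477.02 K


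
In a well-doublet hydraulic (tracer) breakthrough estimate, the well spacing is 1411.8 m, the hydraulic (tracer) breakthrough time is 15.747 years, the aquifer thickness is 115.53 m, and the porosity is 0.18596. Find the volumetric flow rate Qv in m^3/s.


Qv = pi*hr*phi*L^2 / (3*t_bt*365.25*86400)
Qv = pi*115.53*0.18596*1411.8^2 / (3*15.747*365.25*86400)
Qv = 0.090238 m^3/s


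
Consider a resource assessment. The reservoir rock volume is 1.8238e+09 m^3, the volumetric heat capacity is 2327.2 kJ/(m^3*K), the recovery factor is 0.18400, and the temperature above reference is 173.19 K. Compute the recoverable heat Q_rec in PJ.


Step 1: Q_s = Vr*rhoc*dT/1e12 = 1.8238e+09*2327.2*173.19/1e12 = 735.0785 PJ
Step 2: Q_rec = Q_s * RF = 735.0785 * 0.184 = 135.25 PJ
Q_rec = 135.25 PJ


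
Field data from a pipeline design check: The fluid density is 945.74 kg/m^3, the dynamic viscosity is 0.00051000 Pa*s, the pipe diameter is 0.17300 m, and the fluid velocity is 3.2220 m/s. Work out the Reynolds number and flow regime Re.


Step 1: Re = rho*vel*D/mu = 945.74*3.222*0.173/0.00051 = 1.0336e+06
Step 2: Re = 1.0336e+06 > 4000, so flow is turbulent.
Re = 1.0336e+06 (turbulent)


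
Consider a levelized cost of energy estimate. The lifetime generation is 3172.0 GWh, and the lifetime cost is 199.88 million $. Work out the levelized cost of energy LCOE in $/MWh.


LCOE = C_tot / E_tot * 100
LCOE = 199.88 / 3172.0 * 100
LCOE = 6.301387 cents/kWh
Convert: 6.301387 cents/kWh * 10.0 = 63.014 $/MWh
LCOE = 63.014 $/MWh


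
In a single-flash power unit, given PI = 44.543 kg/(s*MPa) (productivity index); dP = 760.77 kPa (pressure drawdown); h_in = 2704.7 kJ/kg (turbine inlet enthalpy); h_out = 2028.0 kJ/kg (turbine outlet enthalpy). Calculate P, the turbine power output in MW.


Step 1: mdot = PI * dP / 1000 = 44.543 * 760.77 / 1000 = 33.88698 kg/s
Step 2: P = mdot*(h_in - h_out)/1000 = 33.88698*(2704.7 - 2028.0)/1000 = 22.931 MW
P = 22.931 MW


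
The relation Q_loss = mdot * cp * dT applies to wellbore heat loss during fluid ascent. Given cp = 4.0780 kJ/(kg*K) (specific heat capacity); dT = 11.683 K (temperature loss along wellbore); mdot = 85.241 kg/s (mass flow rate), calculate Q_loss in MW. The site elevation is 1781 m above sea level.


Q_loss = mdot * cp * dT
Q_loss = 85.241 * 4.0780 * 11.683
Q_loss = 4061.160 kW
Convert: 4061.160 kW * 0.001 = 4.0612 MW
Q_loss = 4.0612 MW


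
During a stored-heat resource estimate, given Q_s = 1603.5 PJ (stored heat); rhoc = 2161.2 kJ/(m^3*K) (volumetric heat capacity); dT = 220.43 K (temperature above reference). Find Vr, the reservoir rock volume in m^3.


Vr = Q_s * 1e12 / (rhoc * dT)
Vr = 1603.5 * 1e12 / (2161.2 * 220.43)
Vr = 3.3659e+09 m^3


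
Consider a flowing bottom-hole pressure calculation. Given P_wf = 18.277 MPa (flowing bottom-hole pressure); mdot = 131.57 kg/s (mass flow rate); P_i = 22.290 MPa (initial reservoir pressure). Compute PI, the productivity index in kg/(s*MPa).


PI = mdot / (P_i - P_wf)
PI = 131.57 / (22.290 - 18.277)
PI = 32.786 kg/(s*MPa)


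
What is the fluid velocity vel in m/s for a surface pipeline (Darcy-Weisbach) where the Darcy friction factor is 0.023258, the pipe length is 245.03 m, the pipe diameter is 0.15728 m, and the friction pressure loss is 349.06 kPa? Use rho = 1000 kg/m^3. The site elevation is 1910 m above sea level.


vel = sqrt(dP*1000*2*D / (f*L*rho))
vel = sqrt(349.06*1000*2*0.15728 / (0.023258*245.03*1000))
vel = 4.3894 m/s


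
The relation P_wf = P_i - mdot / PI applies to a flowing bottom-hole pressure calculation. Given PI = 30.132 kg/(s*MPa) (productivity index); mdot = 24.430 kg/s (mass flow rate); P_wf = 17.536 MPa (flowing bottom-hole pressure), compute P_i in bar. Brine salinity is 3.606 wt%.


P_i = P_wf + mdot / PI
P_i = 17.536 + 24.430 / 30.132
P_i = 18.34677 MPa
Convert: 18.34677 MPa * 10.0 = 183.47 bar
P_i = 183.47 bar


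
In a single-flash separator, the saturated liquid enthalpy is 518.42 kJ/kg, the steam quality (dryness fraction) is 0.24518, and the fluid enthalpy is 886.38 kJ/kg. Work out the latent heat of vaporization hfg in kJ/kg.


hfg = (h - hf) / x
hfg = (886.38 - 518.42) / 0.24518
hfg = 1500.8 kJ/kg


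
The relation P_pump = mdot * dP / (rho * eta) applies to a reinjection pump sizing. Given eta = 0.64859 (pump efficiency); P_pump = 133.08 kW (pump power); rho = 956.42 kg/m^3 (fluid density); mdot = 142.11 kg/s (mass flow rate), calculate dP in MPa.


dP = P_pump * rho * eta / mdot
dP = 133.08 * 956.42 * 0.64859 / 142.11
dP = 580.9076 kPa
Convert: 580.9076 kPa * 0.001 = 0.58091 MPa
dP = 0.58091 MPa


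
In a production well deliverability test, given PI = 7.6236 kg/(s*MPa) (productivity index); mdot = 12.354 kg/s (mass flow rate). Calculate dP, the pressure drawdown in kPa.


dP = mdot * 1000 / PI
dP = 12.354 * 1000 / 7.6236
dP = 1620.5 kPa


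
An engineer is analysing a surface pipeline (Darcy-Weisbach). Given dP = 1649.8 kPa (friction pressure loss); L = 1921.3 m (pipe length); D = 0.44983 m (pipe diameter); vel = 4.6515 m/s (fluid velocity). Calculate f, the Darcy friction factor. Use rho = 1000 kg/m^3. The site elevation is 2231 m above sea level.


f = dP*1000 / ((L/D)*(rho*vel^2/2))
f = 1649.8*1000 / ((1921.3/0.44983)*(1000*4.6515^2/2))
f = 0.035705


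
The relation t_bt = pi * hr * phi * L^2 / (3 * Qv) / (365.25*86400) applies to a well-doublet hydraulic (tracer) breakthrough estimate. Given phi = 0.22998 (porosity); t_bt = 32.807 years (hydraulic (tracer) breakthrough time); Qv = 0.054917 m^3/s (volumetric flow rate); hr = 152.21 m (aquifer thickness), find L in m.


L = sqrt(t_bt*365.25*86400*3*Qv / (pi*hr*phi))
L = sqrt(32.807*365.25*86400*3*0.054917 / (pi*152.21*0.22998))
L = 1245.4 m


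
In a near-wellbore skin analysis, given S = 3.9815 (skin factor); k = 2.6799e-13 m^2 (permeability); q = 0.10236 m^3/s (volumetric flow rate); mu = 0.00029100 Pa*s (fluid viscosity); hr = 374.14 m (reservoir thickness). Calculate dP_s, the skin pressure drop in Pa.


dP_s = S * q * mu / (2*pi*k*hr) / 1000
dP_s = 3.9815 * 0.10236 * 0.00029100 / (2*pi*2.6799e-13*374.14) / 1000
dP_s = 188.2510 kPa
Convert: 188.2510 kPa * 1000.0 = 1.8825e+05 Pa
dP_s = 1.8825e+05 Pa


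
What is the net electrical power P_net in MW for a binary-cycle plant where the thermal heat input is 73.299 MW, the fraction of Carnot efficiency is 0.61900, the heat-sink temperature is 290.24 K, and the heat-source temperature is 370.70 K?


Step 1: eta = (1 - Tc/Th)*f = (1 - 290.24/370.7)*0.619 = 0.1343532
Step 2: P_net = eta * Q_in = 0.1343532 * 73.299 = 9.8480 MW
P_net = 9.8480 MW


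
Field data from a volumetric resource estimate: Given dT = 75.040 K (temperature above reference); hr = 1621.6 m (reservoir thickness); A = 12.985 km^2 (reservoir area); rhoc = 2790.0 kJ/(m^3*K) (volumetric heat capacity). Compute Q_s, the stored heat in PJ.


Step 1: Vr = A*1e6*hr = 12.985*1e6*1621.6 = 2.105648e+10 m^3
Step 2: Q_s = Vr*rhoc*dT/1e12 = 2.105648e+10*2790.0*75.04/1e12 = 4408.4 PJ
Q_s = 4408.4 PJ


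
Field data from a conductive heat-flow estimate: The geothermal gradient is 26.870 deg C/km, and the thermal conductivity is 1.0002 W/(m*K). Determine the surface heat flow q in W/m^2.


q = k * grad / 1000
q = 1.0002 * 26.870 / 1000
q = 0.026875 W/m^2


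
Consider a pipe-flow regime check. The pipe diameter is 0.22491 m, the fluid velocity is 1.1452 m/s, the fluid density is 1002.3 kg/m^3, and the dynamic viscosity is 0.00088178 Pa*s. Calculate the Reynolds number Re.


Re = rho * vel * D / mu
Re = 1002.3 * 1.1452 * 0.22491 / 0.00088178
Re = 2.9277e+05


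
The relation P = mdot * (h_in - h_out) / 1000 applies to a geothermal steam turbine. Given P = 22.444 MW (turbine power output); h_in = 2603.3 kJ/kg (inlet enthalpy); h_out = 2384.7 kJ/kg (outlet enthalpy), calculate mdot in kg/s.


mdot = P * 1000 / (h_in - h_out)
mdot = 22.444 * 1000 / (2603.3 - 2384.7)
mdot = 102.67 kg/s


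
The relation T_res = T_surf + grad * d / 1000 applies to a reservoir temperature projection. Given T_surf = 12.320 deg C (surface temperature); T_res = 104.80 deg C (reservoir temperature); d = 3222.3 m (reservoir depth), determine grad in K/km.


grad = (T_res - T_surf) / d * 1000
grad = (104.80 - 12.320) / 3222.3 * 1000
grad = 28.70000 deg C/km
Convert: 28.70000 deg C/km * 1.0 = 28.700 K/km
grad = 28.700 K/km


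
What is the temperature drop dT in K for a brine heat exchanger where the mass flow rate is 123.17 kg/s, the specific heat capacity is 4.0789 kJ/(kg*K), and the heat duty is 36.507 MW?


dT = Q * 1000 / (mdot * cp)
dT = 36.507 * 1000 / (123.17 * 4.0789)
dT = 72.665 K


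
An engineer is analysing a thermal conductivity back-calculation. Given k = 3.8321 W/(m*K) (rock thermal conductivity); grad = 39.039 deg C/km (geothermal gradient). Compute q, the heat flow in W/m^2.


q = k * grad / 1000
q = 3.8321 * 39.039 / 1000
q = 0.14960 W/m^2


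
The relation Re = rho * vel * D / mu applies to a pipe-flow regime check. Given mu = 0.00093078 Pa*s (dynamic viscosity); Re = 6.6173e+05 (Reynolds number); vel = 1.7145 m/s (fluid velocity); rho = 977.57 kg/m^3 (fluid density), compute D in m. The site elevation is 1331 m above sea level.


D = Re * mu / (rho * vel)
D = 6.6173e+05 * 0.00093078 / (977.57 * 1.7145)
D = 0.36749 m


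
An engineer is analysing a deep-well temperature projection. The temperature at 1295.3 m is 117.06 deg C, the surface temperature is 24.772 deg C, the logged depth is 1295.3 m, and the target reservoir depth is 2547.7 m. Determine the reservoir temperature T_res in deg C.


Step 1: grad = (T_d1 - T_surf)/d1 * 1000 = (117.06 - 24.772)/1295.3 * 1000 = 71.24836 deg C/km
Step 2: T_res = T_surf + grad*d2/1000 = 24.772 + 71.24836*2547.7/1000 = 206.29 deg C
T_res = 206.29 deg C


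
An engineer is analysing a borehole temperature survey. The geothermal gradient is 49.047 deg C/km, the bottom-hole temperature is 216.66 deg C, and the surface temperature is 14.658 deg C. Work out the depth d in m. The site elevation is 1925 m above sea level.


d = (T_d - T_surf) / grad * 1000
d = (216.66 - 14.658) / 49.047 * 1000
d = 4118.5 m


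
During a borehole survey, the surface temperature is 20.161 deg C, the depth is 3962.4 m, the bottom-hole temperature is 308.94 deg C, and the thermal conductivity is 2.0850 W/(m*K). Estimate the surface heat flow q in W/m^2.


Step 1: grad = (T_d - T_surf)/d * 1000 = (308.94 - 20.161)/3962.4 * 1000 = 72.87982 deg C/km
Step 2: q = k * grad / 1000 = 2.085 * 72.87982 / 1000 = 0.15195 W/m^2
q = 0.15195 W/m^2


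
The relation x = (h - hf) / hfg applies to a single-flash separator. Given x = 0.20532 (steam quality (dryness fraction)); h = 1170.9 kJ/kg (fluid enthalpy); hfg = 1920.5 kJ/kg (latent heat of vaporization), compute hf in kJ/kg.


hf = h - x * hfg
hf = 1170.9 - 0.20532 * 1920.5
hf = 776.58 kJ/kg


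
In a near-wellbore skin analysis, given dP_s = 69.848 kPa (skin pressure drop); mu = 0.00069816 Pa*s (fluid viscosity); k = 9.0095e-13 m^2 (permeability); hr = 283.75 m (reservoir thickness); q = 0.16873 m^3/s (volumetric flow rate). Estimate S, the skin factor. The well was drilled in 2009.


S = dP_s * 1000 * 2*pi*k*hr / (q*mu)
S = 69.848 * 1000 * 2*pi*9.0095e-13*283.75 / (0.16873*0.00069816)
S = 0.95241


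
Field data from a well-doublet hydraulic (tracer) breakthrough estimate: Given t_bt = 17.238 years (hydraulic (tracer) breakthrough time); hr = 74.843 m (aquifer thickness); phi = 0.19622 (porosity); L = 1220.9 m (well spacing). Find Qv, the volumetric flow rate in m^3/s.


Qv = pi*hr*phi*L^2 / (3*t_bt*365.25*86400)
Qv = pi*74.843*0.19622*1220.9^2 / (3*17.238*365.25*86400)
Qv = 0.042140 m^3/s


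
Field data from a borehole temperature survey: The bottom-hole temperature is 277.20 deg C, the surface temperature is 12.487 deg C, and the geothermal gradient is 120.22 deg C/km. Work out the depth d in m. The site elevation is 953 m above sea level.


d = (T_d - T_surf) / grad * 1000
d = (277.20 - 12.487) / 120.22 * 1000
d = 2201.9 m


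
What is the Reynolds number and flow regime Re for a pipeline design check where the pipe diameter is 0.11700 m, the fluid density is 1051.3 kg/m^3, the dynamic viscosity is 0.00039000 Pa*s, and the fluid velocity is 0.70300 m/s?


Step 1: Re = rho*vel*D/mu = 1051.3*0.703*0.117/0.00039 = 2.2172e+05
Step 2: Re = 2.2172e+05 > 4000, so flow is turbulent.
Re = 2.2172e+05 (turbulent)


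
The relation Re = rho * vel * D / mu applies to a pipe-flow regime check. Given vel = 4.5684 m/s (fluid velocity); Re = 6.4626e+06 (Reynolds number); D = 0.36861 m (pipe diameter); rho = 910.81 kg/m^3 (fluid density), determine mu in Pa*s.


mu = rho * vel * D / Re
mu = 910.81 * 4.5684 * 0.36861 / 6.4626e+06
mu = 0.00023733 Pa*s


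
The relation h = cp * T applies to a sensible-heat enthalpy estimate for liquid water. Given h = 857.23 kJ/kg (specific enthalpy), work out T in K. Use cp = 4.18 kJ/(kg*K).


T = h / cp
T = 857.23 / 4.18
T = 205.0789 deg C
Convert to K: 205.0789 + 273.15 = 478.23 K
T = 478.23 K


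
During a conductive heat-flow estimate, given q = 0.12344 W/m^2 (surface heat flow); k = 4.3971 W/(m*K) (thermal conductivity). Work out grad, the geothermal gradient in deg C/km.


grad = q * 1000 / k
grad = 0.12344 * 1000 / 4.3971
grad = 28.073 deg C/km


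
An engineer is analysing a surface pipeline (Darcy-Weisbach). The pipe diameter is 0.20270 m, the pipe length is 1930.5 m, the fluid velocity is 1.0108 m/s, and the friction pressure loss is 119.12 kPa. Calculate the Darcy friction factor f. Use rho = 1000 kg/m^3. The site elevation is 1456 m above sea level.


f = dP*1000 / ((L/D)*(rho*vel^2/2))
f = 119.12*1000 / ((1930.5/0.20270)*(1000*1.0108^2/2))
f = 0.024483


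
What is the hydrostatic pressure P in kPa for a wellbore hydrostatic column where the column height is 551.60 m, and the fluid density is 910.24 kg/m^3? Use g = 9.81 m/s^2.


P = rho * g * h / 1e6
P = 910.24 * 9.81 * 551.60 / 1e6
P = 4.925487 MPa
Convert: 4.925487 MPa * 1000.0 = 4925.5 kPa
P = 4925.5 kPa


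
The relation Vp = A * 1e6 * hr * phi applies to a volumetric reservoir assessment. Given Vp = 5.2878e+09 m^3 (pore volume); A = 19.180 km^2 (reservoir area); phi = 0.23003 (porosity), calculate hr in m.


hr = Vp / (A * 1e6 * phi)
hr = 5.2878e+09 / (19.180 * 1e6 * 0.23003)
hr = 1198.5 m


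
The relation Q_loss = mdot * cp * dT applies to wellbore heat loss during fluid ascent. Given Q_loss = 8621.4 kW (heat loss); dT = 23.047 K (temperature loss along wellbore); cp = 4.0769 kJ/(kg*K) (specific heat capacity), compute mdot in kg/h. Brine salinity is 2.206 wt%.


mdot = Q_loss / (cp * dT)
mdot = 8621.4 / (4.0769 * 23.047)
mdot = 91.75576 kg/s
Convert: 91.75576 kg/s * 3600.0 = 3.3032e+05 kg/h
mdot = 3.3032e+05 kg/h


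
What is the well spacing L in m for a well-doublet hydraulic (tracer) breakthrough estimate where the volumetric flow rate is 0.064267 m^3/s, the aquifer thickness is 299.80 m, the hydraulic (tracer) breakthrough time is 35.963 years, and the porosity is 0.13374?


L = sqrt(t_bt*365.25*86400*3*Qv / (pi*hr*phi))
L = sqrt(35.963*365.25*86400*3*0.064267 / (pi*299.80*0.13374))
L = 1318.0 m


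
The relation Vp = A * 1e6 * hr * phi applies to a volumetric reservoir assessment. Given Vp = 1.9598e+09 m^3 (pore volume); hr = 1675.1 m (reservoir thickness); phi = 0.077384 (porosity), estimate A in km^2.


A = Vp / (1e6 * hr * phi)
A = 1.9598e+09 / (1e6 * 1675.1 * 0.077384)
A = 15.119 km^2


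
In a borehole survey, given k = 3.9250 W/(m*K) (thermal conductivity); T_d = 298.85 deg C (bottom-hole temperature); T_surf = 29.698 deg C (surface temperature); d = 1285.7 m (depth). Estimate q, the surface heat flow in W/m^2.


Step 1: grad = (T_d - T_surf)/d * 1000 = (298.85 - 29.698)/1285.7 * 1000 = 209.3428 deg C/km
Step 2: q = k * grad / 1000 = 3.925 * 209.3428 / 1000 = 0.82167 W/m^2
q = 0.82167 W/m^2


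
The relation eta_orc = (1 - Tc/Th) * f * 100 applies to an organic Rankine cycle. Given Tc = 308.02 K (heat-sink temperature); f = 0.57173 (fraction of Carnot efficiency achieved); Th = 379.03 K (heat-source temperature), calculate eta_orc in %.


eta_orc = (1 - Tc/Th) * f * 100
eta_orc = (1 - 308.02/379.03) * 0.57173 * 100
eta_orc = 10.711 %


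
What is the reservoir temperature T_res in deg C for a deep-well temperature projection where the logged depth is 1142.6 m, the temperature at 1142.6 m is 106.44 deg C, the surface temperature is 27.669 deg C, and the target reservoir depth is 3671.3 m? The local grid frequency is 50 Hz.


Step 1: grad = (T_d1 - T_surf)/d1 * 1000 = (106.44 - 27.669)/1142.6 * 1000 = 68.94014 deg C/km
Step 2: T_res = T_surf + grad*d2/1000 = 27.669 + 68.94014*3671.3/1000 = 280.77 deg C
T_res = 280.77 deg C


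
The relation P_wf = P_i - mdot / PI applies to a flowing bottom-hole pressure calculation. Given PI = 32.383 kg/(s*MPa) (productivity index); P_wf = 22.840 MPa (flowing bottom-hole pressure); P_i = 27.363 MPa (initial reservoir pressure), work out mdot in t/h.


mdot = (P_i - P_wf) * PI
mdot = (27.363 - 22.840) * 32.383
mdot = 146.4683 kg/s
Convert: 146.4683 kg/s * 3.6 = 527.29 t/h
mdot = 527.29 t/h


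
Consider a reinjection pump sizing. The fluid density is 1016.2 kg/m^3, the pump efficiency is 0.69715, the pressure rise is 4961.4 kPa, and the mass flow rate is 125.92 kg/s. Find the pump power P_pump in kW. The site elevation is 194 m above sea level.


P_pump = mdot * dP / (rho * eta)
P_pump = 125.92 * 4961.4 / (1016.2 * 0.69715)
P_pump = 881.85 kW


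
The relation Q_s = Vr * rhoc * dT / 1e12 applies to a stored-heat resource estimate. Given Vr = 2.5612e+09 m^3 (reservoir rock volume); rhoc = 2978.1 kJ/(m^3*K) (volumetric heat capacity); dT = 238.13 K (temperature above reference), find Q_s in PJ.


Q_s = Vr * rhoc * dT / 1e12
Q_s = 2.5612e+09 * 2978.1 * 238.13 / 1e12
Q_s = 1816.3 PJ


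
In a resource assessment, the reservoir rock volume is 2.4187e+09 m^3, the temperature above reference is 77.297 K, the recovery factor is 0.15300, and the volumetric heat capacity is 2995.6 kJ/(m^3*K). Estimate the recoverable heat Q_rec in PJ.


Step 1: Q_s = Vr*rhoc*dT/1e12 = 2.4187e+09*2995.6*77.297/1e12 = 560.0521 PJ
Step 2: Q_rec = Q_s * RF = 560.0521 * 0.153 = 85.688 PJ
Q_rec = 85.688 PJ


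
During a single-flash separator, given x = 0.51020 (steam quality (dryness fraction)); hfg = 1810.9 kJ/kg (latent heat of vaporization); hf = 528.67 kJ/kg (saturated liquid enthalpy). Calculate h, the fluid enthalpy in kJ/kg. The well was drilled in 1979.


h = hf + x * hfg
h = 528.67 + 0.51020 * 1810.9
h = 1452.6 kJ/kg


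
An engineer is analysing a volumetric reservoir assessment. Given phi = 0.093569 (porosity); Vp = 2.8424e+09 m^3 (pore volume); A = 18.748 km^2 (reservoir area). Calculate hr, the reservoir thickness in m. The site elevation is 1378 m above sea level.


hr = Vp / (A * 1e6 * phi)
hr = 2.8424e+09 / (18.748 * 1e6 * 0.093569)
hr = 1620.3 m


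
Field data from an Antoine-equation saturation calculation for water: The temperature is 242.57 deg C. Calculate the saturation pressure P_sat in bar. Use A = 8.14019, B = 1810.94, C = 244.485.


P_sat = 10^(A - B/(C + T)) / 760 * 0.101325
P_sat = 10^(8.14019 - 1810.94/(244.485 + 242.57)) / 760 * 0.101325
P_sat = 3.523306 MPa
Convert: 3.523306 MPa * 10.0 = 35.233 bar
P_sat = 35.233 bar


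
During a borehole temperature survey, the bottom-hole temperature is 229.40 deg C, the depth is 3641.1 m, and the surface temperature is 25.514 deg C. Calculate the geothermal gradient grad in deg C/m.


grad = (T_d - T_surf) / d * 1000
grad = (229.40 - 25.514) / 3641.1 * 1000
grad = 55.99572 deg C/km
Convert: 55.99572 deg C/km * 0.001 = 0.055996 deg C/m
grad = 0.055996 deg C/m


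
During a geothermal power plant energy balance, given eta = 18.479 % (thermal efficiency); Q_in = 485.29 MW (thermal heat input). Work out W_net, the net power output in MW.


W_net = eta / 100 * Q_in
W_net = 18.479 / 100 * 485.29
W_net = 89.677 MW


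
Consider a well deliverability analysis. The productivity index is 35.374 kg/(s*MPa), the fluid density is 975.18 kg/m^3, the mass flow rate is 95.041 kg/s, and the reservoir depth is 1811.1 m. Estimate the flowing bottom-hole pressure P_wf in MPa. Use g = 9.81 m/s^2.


Step 1: P_i = rho*g*h/1e6 = 975.18*9.81*1811.1/1e6 = 17.32592 MPa
Step 2: P_wf = P_i - mdot/PI = 17.32592 - 95.041/35.374 = 14.639 MPa
P_wf = 14.639 MPa


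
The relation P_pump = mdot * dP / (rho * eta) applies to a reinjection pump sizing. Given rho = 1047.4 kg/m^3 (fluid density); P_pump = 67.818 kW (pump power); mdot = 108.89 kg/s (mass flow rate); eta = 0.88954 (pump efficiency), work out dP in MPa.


dP = P_pump * rho * eta / mdot
dP = 67.818 * 1047.4 * 0.88954 / 108.89
dP = 580.2766 kPa
Convert: 580.2766 kPa * 0.001 = 0.58028 MPa
dP = 0.58028 MPa


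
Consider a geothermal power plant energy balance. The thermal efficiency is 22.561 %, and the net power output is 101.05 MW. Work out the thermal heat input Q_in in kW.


Q_in = W_net / (eta / 100)
Q_in = 101.05 / (22.561 / 100)
Q_in = 447.8968 MW
Convert: 447.8968 MW * 1000.0 = 4.4790e+05 kW
Q_in = 4.4790e+05 kW


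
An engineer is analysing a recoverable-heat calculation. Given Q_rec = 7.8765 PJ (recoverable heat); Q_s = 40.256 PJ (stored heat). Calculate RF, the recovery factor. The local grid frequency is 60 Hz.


RF = Q_rec / Q_s
RF = 7.8765 / 40.256
RF = 0.19566


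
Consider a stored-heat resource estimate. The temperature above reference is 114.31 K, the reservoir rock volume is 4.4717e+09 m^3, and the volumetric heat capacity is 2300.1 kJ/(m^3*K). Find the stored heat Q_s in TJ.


Q_s = Vr * rhoc * dT / 1e12
Q_s = 4.4717e+09 * 2300.1 * 114.31 / 1e12
Q_s = 1175.719 PJ
Convert: 1175.719 PJ * 1000.0 = 1.1757e+06 TJ
Q_s = 1.1757e+06 TJ


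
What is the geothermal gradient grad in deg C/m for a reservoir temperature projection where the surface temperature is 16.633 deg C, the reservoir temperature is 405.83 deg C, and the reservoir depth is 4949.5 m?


grad = (T_res - T_surf) / d * 1000
grad = (405.83 - 16.633) / 4949.5 * 1000
grad = 78.63360 deg C/km
Convert: 78.63360 deg C/km * 0.001 = 0.078634 deg C/m
grad = 0.078634 deg C/m


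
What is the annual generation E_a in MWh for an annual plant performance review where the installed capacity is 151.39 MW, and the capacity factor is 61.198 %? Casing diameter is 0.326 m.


E_a = CF / 100 * cap * 8760
E_a = 61.198 / 100 * 151.39 * 8760
E_a = 8.1159e+05 MWh


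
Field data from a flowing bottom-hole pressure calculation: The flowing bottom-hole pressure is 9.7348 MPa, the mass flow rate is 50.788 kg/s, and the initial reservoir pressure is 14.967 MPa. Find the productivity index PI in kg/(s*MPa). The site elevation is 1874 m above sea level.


PI = mdot / (P_i - P_wf)
PI = 50.788 / (14.967 - 9.7348)
PI = 9.7068 kg/(s*MPa)


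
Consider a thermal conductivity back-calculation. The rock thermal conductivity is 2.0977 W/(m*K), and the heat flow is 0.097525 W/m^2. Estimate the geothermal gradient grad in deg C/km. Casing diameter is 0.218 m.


grad = q / k * 1000
grad = 0.097525 / 2.0977 * 1000
grad = 46.491 deg C/km


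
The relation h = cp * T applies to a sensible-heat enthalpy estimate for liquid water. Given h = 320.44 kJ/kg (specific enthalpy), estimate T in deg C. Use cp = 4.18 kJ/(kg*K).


T = h / cp
T = 320.44 / 4.18
T = 76.660 deg C


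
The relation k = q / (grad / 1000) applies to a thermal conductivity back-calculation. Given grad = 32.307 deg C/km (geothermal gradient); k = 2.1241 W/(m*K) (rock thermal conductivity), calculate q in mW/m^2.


q = k * grad / 1000
q = 2.1241 * 32.307 / 1000
q = 0.06862330 W/m^2
Convert: 0.06862330 W/m^2 * 1000.0 = 68.623 mW/m^2
q = 68.623 mW/m^2


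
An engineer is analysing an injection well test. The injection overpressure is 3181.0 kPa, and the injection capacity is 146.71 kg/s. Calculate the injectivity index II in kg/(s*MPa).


II = mdot * 1000 / dP
II = 146.71 * 1000 / 3181.0
II = 46.121 kg/(s*MPa)


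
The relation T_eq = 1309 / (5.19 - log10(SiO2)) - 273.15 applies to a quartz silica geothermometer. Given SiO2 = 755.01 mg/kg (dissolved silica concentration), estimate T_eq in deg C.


T_eq = 1309 / (5.19 - log10(SiO2)) - 273.15
T_eq = 1309 / (5.19 - log10(755.01)) - 273.15
T_eq = 293.01 deg C


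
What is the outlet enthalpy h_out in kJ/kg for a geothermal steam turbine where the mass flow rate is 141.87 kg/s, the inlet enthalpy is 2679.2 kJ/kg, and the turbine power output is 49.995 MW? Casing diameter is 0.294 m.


h_out = h_in - P * 1000 / mdot
h_out = 2679.2 - 49.995 * 1000 / 141.87
h_out = 2326.8 kJ/kg


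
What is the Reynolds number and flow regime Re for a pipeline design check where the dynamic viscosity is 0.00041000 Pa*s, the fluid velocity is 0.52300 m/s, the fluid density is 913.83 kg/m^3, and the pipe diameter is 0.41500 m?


Step 1: Re = rho*vel*D/mu = 913.83*0.523*0.415/0.00041 = 4.8376e+05
Step 2: Re = 4.8376e+05 > 4000, so flow is turbulent.
Re = 4.8376e+05 (turbulent)


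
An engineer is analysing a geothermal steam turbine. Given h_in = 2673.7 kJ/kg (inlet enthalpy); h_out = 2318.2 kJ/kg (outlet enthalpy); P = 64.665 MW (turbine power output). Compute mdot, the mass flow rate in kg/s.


mdot = P * 1000 / (h_in - h_out)
mdot = 64.665 * 1000 / (2673.7 - 2318.2)
mdot = 181.90 kg/s
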